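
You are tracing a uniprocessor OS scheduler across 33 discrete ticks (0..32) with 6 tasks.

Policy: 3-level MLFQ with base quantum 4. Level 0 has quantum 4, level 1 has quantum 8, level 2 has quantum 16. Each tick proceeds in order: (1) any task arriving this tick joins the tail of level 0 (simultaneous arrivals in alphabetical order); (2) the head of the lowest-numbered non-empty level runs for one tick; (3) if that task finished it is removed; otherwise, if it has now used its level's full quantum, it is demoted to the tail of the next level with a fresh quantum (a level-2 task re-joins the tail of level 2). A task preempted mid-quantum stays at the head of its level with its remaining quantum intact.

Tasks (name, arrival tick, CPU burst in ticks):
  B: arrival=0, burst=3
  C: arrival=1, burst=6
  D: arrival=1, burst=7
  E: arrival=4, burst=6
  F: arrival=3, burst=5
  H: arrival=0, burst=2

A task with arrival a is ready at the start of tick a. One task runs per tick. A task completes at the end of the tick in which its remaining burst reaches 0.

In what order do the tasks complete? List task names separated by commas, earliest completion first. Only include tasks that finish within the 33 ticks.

t=0: L0/L1/L2 = BH/-/- → run B
t=1: L0/L1/L2 = BHCD/-/- → run B
t=2: L0/L1/L2 = BHCD/-/- → run B
t=3: L0/L1/L2 = HCDF/-/- → run H
t=4: L0/L1/L2 = HCDFE/-/- → run H
t=5: L0/L1/L2 = CDFE/-/- → run C
t=6: L0/L1/L2 = CDFE/-/- → run C
t=7: L0/L1/L2 = CDFE/-/- → run C
t=8: L0/L1/L2 = CDFE/-/- → run C
t=9: L0/L1/L2 = DFE/C/- → run D
t=10: L0/L1/L2 = DFE/C/- → run D
t=11: L0/L1/L2 = DFE/C/- → run D
t=12: L0/L1/L2 = DFE/C/- → run D
t=13: L0/L1/L2 = FE/CD/- → run F
t=14: L0/L1/L2 = FE/CD/- → run F
t=15: L0/L1/L2 = FE/CD/- → run F
t=16: L0/L1/L2 = FE/CD/- → run F
t=17: L0/L1/L2 = E/CDF/- → run E
t=18: L0/L1/L2 = E/CDF/- → run E
t=19: L0/L1/L2 = E/CDF/- → run E
t=20: L0/L1/L2 = E/CDF/- → run E
t=21: L0/L1/L2 = -/CDFE/- → run C
t=22: L0/L1/L2 = -/CDFE/- → run C
t=23: L0/L1/L2 = -/DFE/- → run D
t=24: L0/L1/L2 = -/DFE/- → run D
t=25: L0/L1/L2 = -/DFE/- → run D
t=26: L0/L1/L2 = -/FE/- → run F
t=27: L0/L1/L2 = -/E/- → run E
t=28: L0/L1/L2 = -/E/- → run E
t=29: (idle)
t=30: (idle)
t=31: (idle)
t=32: (idle)

completion order = B, H, C, D, F, E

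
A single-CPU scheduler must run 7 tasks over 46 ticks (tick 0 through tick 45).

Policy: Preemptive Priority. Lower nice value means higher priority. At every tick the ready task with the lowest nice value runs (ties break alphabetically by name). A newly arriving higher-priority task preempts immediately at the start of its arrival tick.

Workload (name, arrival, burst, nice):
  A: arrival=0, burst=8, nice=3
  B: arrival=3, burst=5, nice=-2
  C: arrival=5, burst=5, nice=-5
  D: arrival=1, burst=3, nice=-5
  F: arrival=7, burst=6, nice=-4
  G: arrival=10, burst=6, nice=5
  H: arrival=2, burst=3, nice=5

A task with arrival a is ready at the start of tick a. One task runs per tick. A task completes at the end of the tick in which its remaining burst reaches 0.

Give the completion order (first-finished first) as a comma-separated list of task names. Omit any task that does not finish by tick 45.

completion order = D, C, F, B, A, G, H

t=0: ready={A} → run A
t=1: ready={A,D} → run D
t=2: ready={A,D,H} → run D
t=3: ready={A,B,D,H} → run D
t=4: ready={A,B,H} → run B
t=5: ready={A,B,C,H} → run C
t=6: ready={A,B,C,H} → run C
t=7: ready={A,B,C,F,H} → run C
t=8: ready={A,B,C,F,H} → run C
t=9: ready={A,B,C,F,H} → run C
t=10: ready={A,B,F,G,H} → run F
t=11: ready={A,B,F,G,H} → run F
t=12: ready={A,B,F,G,H} → run F
t=13: ready={A,B,F,G,H} → run F
t=14: ready={A,B,F,G,H} → run F
t=15: ready={A,B,F,G,H} → run F
t=16: ready={A,B,G,H} → run B
t=17: ready={A,B,G,H} → run B
t=18: ready={A,B,G,H} → run B
t=19: ready={A,B,G,H} → run B
t=20: ready={A,G,H} → run A
t=21: ready={A,G,H} → run A
t=22: ready={A,G,H} → run A
t=23: ready={A,G,H} → run A
t=24: ready={A,G,H} → run A
t=25: ready={A,G,H} → run A
t=26: ready={A,G,H} → run A
t=27: ready={G,H} → run G
t=28: ready={G,H} → run G
t=29: ready={G,H} → run G
t=30: ready={G,H} → run G
t=31: ready={G,H} → run G
t=32: ready={G,H} → run G
t=33: ready={H} → run H
t=34: ready={H} → run H
t=35: ready={H} → run H
t=36: (idle)
t=37: (idle)
t=38: (idle)
t=39: (idle)
t=40: (idle)
t=41: (idle)
t=42: (idle)
t=43: (idle)
t=44: (idle)
t=45: (idle)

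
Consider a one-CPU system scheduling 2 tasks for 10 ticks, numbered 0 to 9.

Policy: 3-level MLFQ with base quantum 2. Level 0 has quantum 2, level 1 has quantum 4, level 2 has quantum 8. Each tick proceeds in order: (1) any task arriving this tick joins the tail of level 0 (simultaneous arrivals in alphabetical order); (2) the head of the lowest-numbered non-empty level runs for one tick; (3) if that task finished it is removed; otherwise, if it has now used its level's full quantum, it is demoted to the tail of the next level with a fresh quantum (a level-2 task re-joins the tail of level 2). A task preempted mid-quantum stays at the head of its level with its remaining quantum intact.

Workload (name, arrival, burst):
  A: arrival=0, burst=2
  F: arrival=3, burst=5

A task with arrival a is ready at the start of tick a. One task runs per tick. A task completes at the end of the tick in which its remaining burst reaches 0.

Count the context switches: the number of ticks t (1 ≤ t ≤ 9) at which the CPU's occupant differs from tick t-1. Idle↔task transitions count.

t=0: L0/L1/L2 = A/-/- → run A
t=1: L0/L1/L2 = A/-/- → run A
t=2: (idle)
t=3: L0/L1/L2 = F/-/- → run F
t=4: L0/L1/L2 = F/-/- → run F
t=5: L0/L1/L2 = -/F/- → run F
t=6: L0/L1/L2 = -/F/- → run F
t=7: L0/L1/L2 = -/F/- → run F
t=8: (idle)
t=9: (idle)

context switches = 3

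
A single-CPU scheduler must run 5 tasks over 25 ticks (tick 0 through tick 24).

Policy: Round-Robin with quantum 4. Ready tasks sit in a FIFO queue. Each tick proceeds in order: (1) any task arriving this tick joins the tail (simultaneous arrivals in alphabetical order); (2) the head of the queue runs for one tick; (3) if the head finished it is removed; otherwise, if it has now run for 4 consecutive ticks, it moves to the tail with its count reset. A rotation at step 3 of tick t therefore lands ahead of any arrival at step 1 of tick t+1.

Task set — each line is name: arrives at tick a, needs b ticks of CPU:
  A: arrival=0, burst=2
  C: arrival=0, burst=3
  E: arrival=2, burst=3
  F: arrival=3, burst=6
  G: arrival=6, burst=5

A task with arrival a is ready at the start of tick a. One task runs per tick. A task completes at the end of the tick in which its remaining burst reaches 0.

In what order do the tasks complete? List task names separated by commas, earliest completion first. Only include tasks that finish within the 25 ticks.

completion order = A, C, E, F, G

t=0: queue=[A,C] q_used=0 → run A
t=1: queue=[A,C] q_used=1 → run A
t=2: queue=[C,E] q_used=0 → run C
t=3: queue=[C,E,F] q_used=1 → run C
t=4: queue=[C,E,F] q_used=2 → run C
t=5: queue=[E,F] q_used=0 → run E
t=6: queue=[E,F,G] q_used=1 → run E
t=7: queue=[E,F,G] q_used=2 → run E
t=8: queue=[F,G] q_used=0 → run F
t=9: queue=[F,G] q_used=1 → run F
t=10: queue=[F,G] q_used=2 → run F
t=11: queue=[F,G] q_used=3 → run F
t=12: queue=[G,F] q_used=0 → run G
t=13: queue=[G,F] q_used=1 → run G
t=14: queue=[G,F] q_used=2 → run G
t=15: queue=[G,F] q_used=3 → run G
t=16: queue=[F,G] q_used=0 → run F
t=17: queue=[F,G] q_used=1 → run F
t=18: queue=[G] q_used=0 → run G
t=19: (idle)
t=20: (idle)
t=21: (idle)
t=22: (idle)
t=23: (idle)
t=24: (idle)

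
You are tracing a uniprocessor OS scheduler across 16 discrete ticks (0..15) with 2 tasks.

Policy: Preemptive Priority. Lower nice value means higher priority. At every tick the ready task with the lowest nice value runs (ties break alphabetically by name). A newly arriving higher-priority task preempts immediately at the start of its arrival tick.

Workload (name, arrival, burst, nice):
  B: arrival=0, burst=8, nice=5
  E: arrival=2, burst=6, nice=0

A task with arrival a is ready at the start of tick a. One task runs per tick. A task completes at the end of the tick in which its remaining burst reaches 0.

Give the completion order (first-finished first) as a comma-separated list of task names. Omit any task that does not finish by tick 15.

t=0: ready={B} → run B
t=1: ready={B} → run B
t=2: ready={B,E} → run E
t=3: ready={B,E} → run E
t=4: ready={B,E} → run E
t=5: ready={B,E} → run E
t=6: ready={B,E} → run E
t=7: ready={B,E} → run E
t=8: ready={B} → run B
t=9: ready={B} → run B
t=10: ready={B} → run B
t=11: ready={B} → run B
t=12: ready={B} → run B
t=13: ready={B} → run B
t=14: (idle)
t=15: (idle)

completion order = E, B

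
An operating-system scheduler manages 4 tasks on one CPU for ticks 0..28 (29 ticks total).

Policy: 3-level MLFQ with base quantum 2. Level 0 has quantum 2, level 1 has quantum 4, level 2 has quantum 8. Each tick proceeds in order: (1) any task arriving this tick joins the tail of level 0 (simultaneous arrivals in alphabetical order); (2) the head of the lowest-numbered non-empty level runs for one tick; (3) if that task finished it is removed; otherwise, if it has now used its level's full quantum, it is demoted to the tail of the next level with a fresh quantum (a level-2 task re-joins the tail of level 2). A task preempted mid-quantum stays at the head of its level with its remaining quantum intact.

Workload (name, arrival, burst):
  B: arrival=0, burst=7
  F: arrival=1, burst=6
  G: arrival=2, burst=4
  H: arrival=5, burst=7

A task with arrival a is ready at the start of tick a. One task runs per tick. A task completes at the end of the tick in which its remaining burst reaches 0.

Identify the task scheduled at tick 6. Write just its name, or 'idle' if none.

t=0: L0/L1/L2 = B/-/- → run B
t=1: L0/L1/L2 = BF/-/- → run B
t=2: L0/L1/L2 = FG/B/- → run F
t=3: L0/L1/L2 = FG/B/- → run F
t=4: L0/L1/L2 = G/BF/- → run G
t=5: L0/L1/L2 = GH/BF/- → run G
t=6: L0/L1/L2 = H/BFG/- → run H
t=7: L0/L1/L2 = H/BFG/- → run H
t=8: L0/L1/L2 = -/BFGH/- → run B
t=9: L0/L1/L2 = -/BFGH/- → run B
t=10: L0/L1/L2 = -/BFGH/- → run B
t=11: L0/L1/L2 = -/BFGH/- → run B
t=12: L0/L1/L2 = -/FGH/B → run F
t=13: L0/L1/L2 = -/FGH/B → run F
t=14: L0/L1/L2 = -/FGH/B → run F
t=15: L0/L1/L2 = -/FGH/B → run F
t=16: L0/L1/L2 = -/GH/B → run G
t=17: L0/L1/L2 = -/GH/B → run G
t=18: L0/L1/L2 = -/H/B → run H
t=19: L0/L1/L2 = -/H/B → run H
t=20: L0/L1/L2 = -/H/B → run H
t=21: L0/L1/L2 = -/H/B → run H
t=22: L0/L1/L2 = -/-/BH → run B
t=23: L0/L1/L2 = -/-/H → run H
t=24: (idle)
t=25: (idle)
t=26: (idle)
t=27: (idle)
t=28: (idle)

running at tick 6 = H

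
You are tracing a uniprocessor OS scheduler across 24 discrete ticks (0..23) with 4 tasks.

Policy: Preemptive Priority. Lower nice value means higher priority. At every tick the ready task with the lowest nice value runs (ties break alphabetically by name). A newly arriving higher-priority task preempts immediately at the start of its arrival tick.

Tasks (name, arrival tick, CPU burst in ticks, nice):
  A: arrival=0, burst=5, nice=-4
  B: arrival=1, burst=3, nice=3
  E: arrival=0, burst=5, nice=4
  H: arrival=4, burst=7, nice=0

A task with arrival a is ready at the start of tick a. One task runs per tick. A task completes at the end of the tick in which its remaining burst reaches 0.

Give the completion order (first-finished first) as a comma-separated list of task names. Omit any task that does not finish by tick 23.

t=0: ready={A,E} → run A
t=1: ready={A,B,E} → run A
t=2: ready={A,B,E} → run A
t=3: ready={A,B,E} → run A
t=4: ready={A,B,E,H} → run A
t=5: ready={B,E,H} → run H
t=6: ready={B,E,H} → run H
t=7: ready={B,E,H} → run H
t=8: ready={B,E,H} → run H
t=9: ready={B,E,H} → run H
t=10: ready={B,E,H} → run H
t=11: ready={B,E,H} → run H
t=12: ready={B,E} → run B
t=13: ready={B,E} → run B
t=14: ready={B,E} → run B
t=15: ready={E} → run E
t=16: ready={E} → run E
t=17: ready={E} → run E
t=18: ready={E} → run E
t=19: ready={E} → run E
t=20: (idle)
t=21: (idle)
t=22: (idle)
t=23: (idle)

completion order = A, H, B, E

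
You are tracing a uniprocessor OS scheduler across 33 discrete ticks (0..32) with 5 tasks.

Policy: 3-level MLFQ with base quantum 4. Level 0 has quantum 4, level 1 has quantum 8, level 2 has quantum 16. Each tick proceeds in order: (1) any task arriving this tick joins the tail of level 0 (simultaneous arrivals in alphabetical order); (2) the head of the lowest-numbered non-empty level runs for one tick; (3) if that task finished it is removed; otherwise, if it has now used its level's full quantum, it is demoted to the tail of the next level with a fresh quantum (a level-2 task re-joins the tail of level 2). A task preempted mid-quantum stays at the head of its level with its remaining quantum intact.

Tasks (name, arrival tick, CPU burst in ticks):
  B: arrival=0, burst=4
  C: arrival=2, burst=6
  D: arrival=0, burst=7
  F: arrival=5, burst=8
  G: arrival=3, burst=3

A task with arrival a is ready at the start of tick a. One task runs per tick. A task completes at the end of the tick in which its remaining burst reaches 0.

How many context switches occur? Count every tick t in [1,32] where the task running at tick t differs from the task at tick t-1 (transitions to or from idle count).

context switches = 8

t=0: L0/L1/L2 = BD/-/- → run B
t=1: L0/L1/L2 = BD/-/- → run B
t=2: L0/L1/L2 = BDC/-/- → run B
t=3: L0/L1/L2 = BDCG/-/- → run B
t=4: L0/L1/L2 = DCG/-/- → run D
t=5: L0/L1/L2 = DCGF/-/- → run D
t=6: L0/L1/L2 = DCGF/-/- → run D
t=7: L0/L1/L2 = DCGF/-/- → run D
t=8: L0/L1/L2 = CGF/D/- → run C
t=9: L0/L1/L2 = CGF/D/- → run C
t=10: L0/L1/L2 = CGF/D/- → run C
t=11: L0/L1/L2 = CGF/D/- → run C
t=12: L0/L1/L2 = GF/DC/- → run G
t=13: L0/L1/L2 = GF/DC/- → run G
t=14: L0/L1/L2 = GF/DC/- → run G
t=15: L0/L1/L2 = F/DC/- → run F
t=16: L0/L1/L2 = F/DC/- → run F
t=17: L0/L1/L2 = F/DC/- → run F
t=18: L0/L1/L2 = F/DC/- → run F
t=19: L0/L1/L2 = -/DCF/- → run D
t=20: L0/L1/L2 = -/DCF/- → run D
t=21: L0/L1/L2 = -/DCF/- → run D
t=22: L0/L1/L2 = -/CF/- → run C
t=23: L0/L1/L2 = -/CF/- → run C
t=24: L0/L1/L2 = -/F/- → run F
t=25: L0/L1/L2 = -/F/- → run F
t=26: L0/L1/L2 = -/F/- → run F
t=27: L0/L1/L2 = -/F/- → run F
t=28: (idle)
t=29: (idle)
t=30: (idle)
t=31: (idle)
t=32: (idle)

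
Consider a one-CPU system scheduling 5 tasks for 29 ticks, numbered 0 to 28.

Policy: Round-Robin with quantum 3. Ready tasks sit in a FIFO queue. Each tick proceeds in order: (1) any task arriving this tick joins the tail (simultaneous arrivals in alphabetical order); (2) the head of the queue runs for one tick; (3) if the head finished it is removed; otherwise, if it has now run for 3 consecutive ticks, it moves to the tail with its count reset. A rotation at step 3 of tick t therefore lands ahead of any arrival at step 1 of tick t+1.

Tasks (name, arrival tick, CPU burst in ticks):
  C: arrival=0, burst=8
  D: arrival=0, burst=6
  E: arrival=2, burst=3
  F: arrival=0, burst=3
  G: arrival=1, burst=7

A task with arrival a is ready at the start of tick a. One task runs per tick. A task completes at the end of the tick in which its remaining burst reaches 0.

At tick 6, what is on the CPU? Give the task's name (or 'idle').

running at tick 6 = F

t=0: queue=[C,D,F] q_used=0 → run C
t=1: queue=[C,D,F,G] q_used=1 → run C
t=2: queue=[C,D,F,G,E] q_used=2 → run C
t=3: queue=[D,F,G,E,C] q_used=0 → run D
t=4: queue=[D,F,G,E,C] q_used=1 → run D
t=5: queue=[D,F,G,E,C] q_used=2 → run D
t=6: queue=[F,G,E,C,D] q_used=0 → run F
t=7: queue=[F,G,E,C,D] q_used=1 → run F
t=8: queue=[F,G,E,C,D] q_used=2 → run F
t=9: queue=[G,E,C,D] q_used=0 → run G
t=10: queue=[G,E,C,D] q_used=1 → run G
t=11: queue=[G,E,C,D] q_used=2 → run G
t=12: queue=[E,C,D,G] q_used=0 → run E
t=13: queue=[E,C,D,G] q_used=1 → run E
t=14: queue=[E,C,D,G] q_used=2 → run E
t=15: queue=[C,D,G] q_used=0 → run C
t=16: queue=[C,D,G] q_used=1 → run C
t=17: queue=[C,D,G] q_used=2 → run C
t=18: queue=[D,G,C] q_used=0 → run D
t=19: queue=[D,G,C] q_used=1 → run D
t=20: queue=[D,G,C] q_used=2 → run D
t=21: queue=[G,C] q_used=0 → run G
t=22: queue=[G,C] q_used=1 → run G
t=23: queue=[G,C] q_used=2 → run G
t=24: queue=[C,G] q_used=0 → run C
t=25: queue=[C,G] q_used=1 → run C
t=26: queue=[G] q_used=0 → run G
t=27: (idle)
t=28: (idle)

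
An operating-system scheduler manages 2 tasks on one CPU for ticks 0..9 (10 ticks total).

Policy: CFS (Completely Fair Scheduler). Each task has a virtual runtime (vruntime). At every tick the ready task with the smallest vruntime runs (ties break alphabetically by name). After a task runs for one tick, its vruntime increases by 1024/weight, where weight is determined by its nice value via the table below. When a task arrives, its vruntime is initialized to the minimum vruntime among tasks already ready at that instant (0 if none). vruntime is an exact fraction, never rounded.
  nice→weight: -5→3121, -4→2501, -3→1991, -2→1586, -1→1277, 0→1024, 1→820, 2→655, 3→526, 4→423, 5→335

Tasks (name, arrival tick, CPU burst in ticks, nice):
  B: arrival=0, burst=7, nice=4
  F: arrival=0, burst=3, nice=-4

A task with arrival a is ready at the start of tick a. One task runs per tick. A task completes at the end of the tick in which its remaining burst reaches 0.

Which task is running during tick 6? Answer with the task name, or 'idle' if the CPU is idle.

running at tick 6 = B

t=0: vr[B=0 F=0] → run B
t=1: vr[B=1024/423 F=0] → run F
t=2: vr[B=1024/423 F=1024/2501] → run F
t=3: vr[B=1024/423 F=2048/2501] → run F
t=4: vr[B=1024/423] → run B
t=5: vr[B=2048/423] → run B
t=6: vr[B=1024/141] → run B
t=7: vr[B=4096/423] → run B
t=8: vr[B=5120/423] → run B
t=9: vr[B=2048/141] → run B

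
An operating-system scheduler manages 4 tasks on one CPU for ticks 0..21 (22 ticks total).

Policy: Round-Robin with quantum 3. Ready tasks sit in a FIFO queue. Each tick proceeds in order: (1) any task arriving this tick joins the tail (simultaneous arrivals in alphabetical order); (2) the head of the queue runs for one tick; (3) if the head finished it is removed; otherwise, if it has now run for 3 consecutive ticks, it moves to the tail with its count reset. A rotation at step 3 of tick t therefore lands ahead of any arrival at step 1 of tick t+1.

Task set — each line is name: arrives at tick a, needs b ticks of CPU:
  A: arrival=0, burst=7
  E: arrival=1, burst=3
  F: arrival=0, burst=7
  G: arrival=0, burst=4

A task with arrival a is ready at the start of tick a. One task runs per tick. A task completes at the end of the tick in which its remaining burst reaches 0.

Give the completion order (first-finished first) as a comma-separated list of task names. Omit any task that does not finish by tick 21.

t=0: queue=[A,F,G] q_used=0 → run A
t=1: queue=[A,F,G,E] q_used=1 → run A
t=2: queue=[A,F,G,E] q_used=2 → run A
t=3: queue=[F,G,E,A] q_used=0 → run F
t=4: queue=[F,G,E,A] q_used=1 → run F
t=5: queue=[F,G,E,A] q_used=2 → run F
t=6: queue=[G,E,A,F] q_used=0 → run G
t=7: queue=[G,E,A,F] q_used=1 → run G
t=8: queue=[G,E,A,F] q_used=2 → run G
t=9: queue=[E,A,F,G] q_used=0 → run E
t=10: queue=[E,A,F,G] q_used=1 → run E
t=11: queue=[E,A,F,G] q_used=2 → run E
t=12: queue=[A,F,G] q_used=0 → run A
t=13: queue=[A,F,G] q_used=1 → run A
t=14: queue=[A,F,G] q_used=2 → run A
t=15: queue=[F,G,A] q_used=0 → run F
t=16: queue=[F,G,A] q_used=1 → run F
t=17: queue=[F,G,A] q_used=2 → run F
t=18: queue=[G,A,F] q_used=0 → run G
t=19: queue=[A,F] q_used=0 → run A
t=20: queue=[F] q_used=0 → run F
t=21: (idle)

completion order = E, G, A, F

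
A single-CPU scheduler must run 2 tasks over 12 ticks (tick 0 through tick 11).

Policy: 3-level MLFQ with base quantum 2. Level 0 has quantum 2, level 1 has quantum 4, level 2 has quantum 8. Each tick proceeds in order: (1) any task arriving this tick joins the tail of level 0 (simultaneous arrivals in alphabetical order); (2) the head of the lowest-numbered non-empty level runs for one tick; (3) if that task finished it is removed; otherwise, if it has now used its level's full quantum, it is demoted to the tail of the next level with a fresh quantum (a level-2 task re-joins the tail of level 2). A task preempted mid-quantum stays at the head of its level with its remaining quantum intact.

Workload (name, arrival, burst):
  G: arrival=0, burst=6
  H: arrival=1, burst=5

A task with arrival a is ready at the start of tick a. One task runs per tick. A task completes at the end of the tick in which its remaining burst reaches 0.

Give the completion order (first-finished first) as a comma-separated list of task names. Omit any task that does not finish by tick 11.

completion order = G, H

t=0: L0/L1/L2 = G/-/- → run G
t=1: L0/L1/L2 = GH/-/- → run G
t=2: L0/L1/L2 = H/G/- → run H
t=3: L0/L1/L2 = H/G/- → run H
t=4: L0/L1/L2 = -/GH/- → run G
t=5: L0/L1/L2 = -/GH/- → run G
t=6: L0/L1/L2 = -/GH/- → run G
t=7: L0/L1/L2 = -/GH/- → run G
t=8: L0/L1/L2 = -/H/- → run H
t=9: L0/L1/L2 = -/H/- → run H
t=10: L0/L1/L2 = -/H/- → run H
t=11: (idle)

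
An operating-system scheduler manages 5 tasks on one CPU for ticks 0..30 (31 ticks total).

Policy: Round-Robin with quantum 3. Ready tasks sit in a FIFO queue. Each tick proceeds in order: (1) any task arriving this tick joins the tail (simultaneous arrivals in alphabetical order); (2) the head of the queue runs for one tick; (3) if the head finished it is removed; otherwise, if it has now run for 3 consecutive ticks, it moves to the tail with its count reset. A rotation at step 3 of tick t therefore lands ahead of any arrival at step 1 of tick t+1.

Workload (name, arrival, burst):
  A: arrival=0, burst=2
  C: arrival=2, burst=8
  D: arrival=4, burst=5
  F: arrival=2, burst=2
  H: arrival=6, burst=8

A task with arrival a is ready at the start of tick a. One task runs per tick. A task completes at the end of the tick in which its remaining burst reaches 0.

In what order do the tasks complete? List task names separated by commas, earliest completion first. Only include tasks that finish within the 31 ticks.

completion order = A, F, D, C, H

t=0: queue=[A] q_used=0 → run A
t=1: queue=[A] q_used=1 → run A
t=2: queue=[C,F] q_used=0 → run C
t=3: queue=[C,F] q_used=1 → run C
t=4: queue=[C,F,D] q_used=2 → run C
t=5: queue=[F,D,C] q_used=0 → run F
t=6: queue=[F,D,C,H] q_used=1 → run F
t=7: queue=[D,C,H] q_used=0 → run D
t=8: queue=[D,C,H] q_used=1 → run D
t=9: queue=[D,C,H] q_used=2 → run D
t=10: queue=[C,H,D] q_used=0 → run C
t=11: queue=[C,H,D] q_used=1 → run C
t=12: queue=[C,H,D] q_used=2 → run C
t=13: queue=[H,D,C] q_used=0 → run H
t=14: queue=[H,D,C] q_used=1 → run H
t=15: queue=[H,D,C] q_used=2 → run H
t=16: queue=[D,C,H] q_used=0 → run D
t=17: queue=[D,C,H] q_used=1 → run D
t=18: queue=[C,H] q_used=0 → run C
t=19: queue=[C,H] q_used=1 → run C
t=20: queue=[H] q_used=0 → run H
t=21: queue=[H] q_used=1 → run H
t=22: queue=[H] q_used=2 → run H
t=23: queue=[H] q_used=0 → run H
t=24: queue=[H] q_used=1 → run H
t=25: (idle)
t=26: (idle)
t=27: (idle)
t=28: (idle)
t=29: (idle)
t=30: (idle)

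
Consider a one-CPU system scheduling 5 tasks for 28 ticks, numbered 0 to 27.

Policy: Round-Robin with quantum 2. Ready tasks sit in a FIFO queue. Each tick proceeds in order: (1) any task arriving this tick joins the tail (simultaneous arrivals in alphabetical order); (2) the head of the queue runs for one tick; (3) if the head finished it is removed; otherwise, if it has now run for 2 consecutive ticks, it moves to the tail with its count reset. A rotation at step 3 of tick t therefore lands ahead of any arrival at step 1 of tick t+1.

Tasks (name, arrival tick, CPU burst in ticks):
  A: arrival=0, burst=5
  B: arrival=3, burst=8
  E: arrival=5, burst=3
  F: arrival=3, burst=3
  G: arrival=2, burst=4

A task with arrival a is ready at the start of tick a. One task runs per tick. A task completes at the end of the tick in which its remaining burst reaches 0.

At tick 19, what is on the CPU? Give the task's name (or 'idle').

running at tick 19 = B

t=0: queue=[A] q_used=0 → run A
t=1: queue=[A] q_used=1 → run A
t=2: queue=[A,G] q_used=0 → run A
t=3: queue=[A,G,B,F] q_used=1 → run A
t=4: queue=[G,B,F,A] q_used=0 → run G
t=5: queue=[G,B,F,A,E] q_used=1 → run G
t=6: queue=[B,F,A,E,G] q_used=0 → run B
t=7: queue=[B,F,A,E,G] q_used=1 → run B
t=8: queue=[F,A,E,G,B] q_used=0 → run F
t=9: queue=[F,A,E,G,B] q_used=1 → run F
t=10: queue=[A,E,G,B,F] q_used=0 → run A
t=11: queue=[E,G,B,F] q_used=0 → run E
t=12: queue=[E,G,B,F] q_used=1 → run E
t=13: queue=[G,B,F,E] q_used=0 → run G
t=14: queue=[G,B,F,E] q_used=1 → run G
t=15: queue=[B,F,E] q_used=0 → run B
t=16: queue=[B,F,E] q_used=1 → run B
t=17: queue=[F,E,B] q_used=0 → run F
t=18: queue=[E,B] q_used=0 → run E
t=19: queue=[B] q_used=0 → run B
t=20: queue=[B] q_used=1 → run B
t=21: queue=[B] q_used=0 → run B
t=22: queue=[B] q_used=1 → run B
t=23: (idle)
t=24: (idle)
t=25: (idle)
t=26: (idle)
t=27: (idle)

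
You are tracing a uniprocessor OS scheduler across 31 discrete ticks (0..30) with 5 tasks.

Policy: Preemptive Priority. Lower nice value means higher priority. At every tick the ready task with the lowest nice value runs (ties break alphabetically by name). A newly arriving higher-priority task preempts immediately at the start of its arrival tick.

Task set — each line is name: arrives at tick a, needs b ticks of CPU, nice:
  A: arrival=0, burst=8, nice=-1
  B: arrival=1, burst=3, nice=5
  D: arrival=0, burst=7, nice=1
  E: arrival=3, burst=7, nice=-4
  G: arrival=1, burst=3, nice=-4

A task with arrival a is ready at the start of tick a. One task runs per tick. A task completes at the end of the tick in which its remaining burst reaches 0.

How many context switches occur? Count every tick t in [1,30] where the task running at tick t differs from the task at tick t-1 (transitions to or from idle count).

context switches = 7

t=0: ready={A,D} → run A
t=1: ready={A,B,D,G} → run G
t=2: ready={A,B,D,G} → run G
t=3: ready={A,B,D,E,G} → run E
t=4: ready={A,B,D,E,G} → run E
t=5: ready={A,B,D,E,G} → run E
t=6: ready={A,B,D,E,G} → run E
t=7: ready={A,B,D,E,G} → run E
t=8: ready={A,B,D,E,G} → run E
t=9: ready={A,B,D,E,G} → run E
t=10: ready={A,B,D,G} → run G
t=11: ready={A,B,D} → run A
t=12: ready={A,B,D} → run A
t=13: ready={A,B,D} → run A
t=14: ready={A,B,D} → run A
t=15: ready={A,B,D} → run A
t=16: ready={A,B,D} → run A
t=17: ready={A,B,D} → run A
t=18: ready={B,D} → run D
t=19: ready={B,D} → run D
t=20: ready={B,D} → run D
t=21: ready={B,D} → run D
t=22: ready={B,D} → run D
t=23: ready={B,D} → run D
t=24: ready={B,D} → run D
t=25: ready={B} → run B
t=26: ready={B} → run B
t=27: ready={B} → run B
t=28: (idle)
t=29: (idle)
t=30: (idle)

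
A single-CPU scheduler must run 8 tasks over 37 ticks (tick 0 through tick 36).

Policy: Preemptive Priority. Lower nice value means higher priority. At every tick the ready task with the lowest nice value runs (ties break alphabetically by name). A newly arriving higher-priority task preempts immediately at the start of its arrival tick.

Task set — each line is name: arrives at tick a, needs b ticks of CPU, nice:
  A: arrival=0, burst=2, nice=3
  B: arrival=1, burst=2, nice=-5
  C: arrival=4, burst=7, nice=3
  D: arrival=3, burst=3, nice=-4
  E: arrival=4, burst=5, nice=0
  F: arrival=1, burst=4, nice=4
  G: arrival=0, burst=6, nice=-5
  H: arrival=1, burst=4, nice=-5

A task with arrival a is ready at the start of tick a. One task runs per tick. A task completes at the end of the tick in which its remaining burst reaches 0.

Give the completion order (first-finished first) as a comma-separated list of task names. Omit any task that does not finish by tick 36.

completion order = B, G, H, D, E, A, C, F

t=0: ready={A,G} → run G
t=1: ready={A,B,F,G,H} → run B
t=2: ready={A,B,F,G,H} → run B
t=3: ready={A,D,F,G,H} → run G
t=4: ready={A,C,D,E,F,G,H} → run G
t=5: ready={A,C,D,E,F,G,H} → run G
t=6: ready={A,C,D,E,F,G,H} → run G
t=7: ready={A,C,D,E,F,G,H} → run G
t=8: ready={A,C,D,E,F,H} → run H
t=9: ready={A,C,D,E,F,H} → run H
t=10: ready={A,C,D,E,F,H} → run H
t=11: ready={A,C,D,E,F,H} → run H
t=12: ready={A,C,D,E,F} → run D
t=13: ready={A,C,D,E,F} → run D
t=14: ready={A,C,D,E,F} → run D
t=15: ready={A,C,E,F} → run E
t=16: ready={A,C,E,F} → run E
t=17: ready={A,C,E,F} → run E
t=18: ready={A,C,E,F} → run E
t=19: ready={A,C,E,F} → run E
t=20: ready={A,C,F} → run A
t=21: ready={A,C,F} → run A
t=22: ready={C,F} → run C
t=23: ready={C,F} → run C
t=24: ready={C,F} → run C
t=25: ready={C,F} → run C
t=26: ready={C,F} → run C
t=27: ready={C,F} → run C
t=28: ready={C,F} → run C
t=29: ready={F} → run F
t=30: ready={F} → run F
t=31: ready={F} → run F
t=32: ready={F} → run F
t=33: (idle)
t=34: (idle)
t=35: (idle)
t=36: (idle)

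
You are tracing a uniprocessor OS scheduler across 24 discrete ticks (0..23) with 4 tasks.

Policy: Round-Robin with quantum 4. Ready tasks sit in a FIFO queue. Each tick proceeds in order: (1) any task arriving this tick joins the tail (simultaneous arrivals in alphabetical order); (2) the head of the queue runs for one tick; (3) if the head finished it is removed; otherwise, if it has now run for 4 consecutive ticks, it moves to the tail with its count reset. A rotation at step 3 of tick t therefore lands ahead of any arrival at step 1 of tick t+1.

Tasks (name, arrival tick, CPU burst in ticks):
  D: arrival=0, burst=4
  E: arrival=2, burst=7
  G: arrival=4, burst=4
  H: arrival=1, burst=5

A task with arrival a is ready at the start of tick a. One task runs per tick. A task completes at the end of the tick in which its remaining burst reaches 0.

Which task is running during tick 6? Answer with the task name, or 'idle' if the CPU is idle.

running at tick 6 = H

t=0: queue=[D] q_used=0 → run D
t=1: queue=[D,H] q_used=1 → run D
t=2: queue=[D,H,E] q_used=2 → run D
t=3: queue=[D,H,E] q_used=3 → run D
t=4: queue=[H,E,G] q_used=0 → run H
t=5: queue=[H,E,G] q_used=1 → run H
t=6: queue=[H,E,G] q_used=2 → run H
t=7: queue=[H,E,G] q_used=3 → run H
t=8: queue=[E,G,H] q_used=0 → run E
t=9: queue=[E,G,H] q_used=1 → run E
t=10: queue=[E,G,H] q_used=2 → run E
t=11: queue=[E,G,H] q_used=3 → run E
t=12: queue=[G,H,E] q_used=0 → run G
t=13: queue=[G,H,E] q_used=1 → run G
t=14: queue=[G,H,E] q_used=2 → run G
t=15: queue=[G,H,E] q_used=3 → run G
t=16: queue=[H,E] q_used=0 → run H
t=17: queue=[E] q_used=0 → run E
t=18: queue=[E] q_used=1 → run E
t=19: queue=[E] q_used=2 → run E
t=20: (idle)
t=21: (idle)
t=22: (idle)
t=23: (idle)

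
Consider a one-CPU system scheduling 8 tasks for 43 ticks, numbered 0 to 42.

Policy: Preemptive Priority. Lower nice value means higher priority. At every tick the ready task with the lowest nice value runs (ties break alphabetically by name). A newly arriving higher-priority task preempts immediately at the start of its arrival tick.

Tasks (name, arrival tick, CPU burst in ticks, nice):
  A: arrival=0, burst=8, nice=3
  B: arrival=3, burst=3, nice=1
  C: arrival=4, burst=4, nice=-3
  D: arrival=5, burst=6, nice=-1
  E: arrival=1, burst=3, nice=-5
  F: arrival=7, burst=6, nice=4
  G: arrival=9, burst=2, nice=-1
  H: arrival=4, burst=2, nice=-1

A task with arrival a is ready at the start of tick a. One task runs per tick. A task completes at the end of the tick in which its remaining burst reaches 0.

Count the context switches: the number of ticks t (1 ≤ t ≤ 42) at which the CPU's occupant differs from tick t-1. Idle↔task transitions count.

t=0: ready={A} → run A
t=1: ready={A,E} → run E
t=2: ready={A,E} → run E
t=3: ready={A,B,E} → run E
t=4: ready={A,B,C,H} → run C
t=5: ready={A,B,C,D,H} → run C
t=6: ready={A,B,C,D,H} → run C
t=7: ready={A,B,C,D,F,H} → run C
t=8: ready={A,B,D,F,H} → run D
t=9: ready={A,B,D,F,G,H} → run D
t=10: ready={A,B,D,F,G,H} → run D
t=11: ready={A,B,D,F,G,H} → run D
t=12: ready={A,B,D,F,G,H} → run D
t=13: ready={A,B,D,F,G,H} → run D
t=14: ready={A,B,F,G,H} → run G
t=15: ready={A,B,F,G,H} → run G
t=16: ready={A,B,F,H} → run H
t=17: ready={A,B,F,H} → run H
t=18: ready={A,B,F} → run B
t=19: ready={A,B,F} → run B
t=20: ready={A,B,F} → run B
t=21: ready={A,F} → run A
t=22: ready={A,F} → run A
t=23: ready={A,F} → run A
t=24: ready={A,F} → run A
t=25: ready={A,F} → run A
t=26: ready={A,F} → run A
t=27: ready={A,F} → run A
t=28: ready={F} → run F
t=29: ready={F} → run F
t=30: ready={F} → run F
t=31: ready={F} → run F
t=32: ready={F} → run F
t=33: ready={F} → run F
t=34: (idle)
t=35: (idle)
t=36: (idle)
t=37: (idle)
t=38: (idle)
t=39: (idle)
t=40: (idle)
t=41: (idle)
t=42: (idle)

context switches = 9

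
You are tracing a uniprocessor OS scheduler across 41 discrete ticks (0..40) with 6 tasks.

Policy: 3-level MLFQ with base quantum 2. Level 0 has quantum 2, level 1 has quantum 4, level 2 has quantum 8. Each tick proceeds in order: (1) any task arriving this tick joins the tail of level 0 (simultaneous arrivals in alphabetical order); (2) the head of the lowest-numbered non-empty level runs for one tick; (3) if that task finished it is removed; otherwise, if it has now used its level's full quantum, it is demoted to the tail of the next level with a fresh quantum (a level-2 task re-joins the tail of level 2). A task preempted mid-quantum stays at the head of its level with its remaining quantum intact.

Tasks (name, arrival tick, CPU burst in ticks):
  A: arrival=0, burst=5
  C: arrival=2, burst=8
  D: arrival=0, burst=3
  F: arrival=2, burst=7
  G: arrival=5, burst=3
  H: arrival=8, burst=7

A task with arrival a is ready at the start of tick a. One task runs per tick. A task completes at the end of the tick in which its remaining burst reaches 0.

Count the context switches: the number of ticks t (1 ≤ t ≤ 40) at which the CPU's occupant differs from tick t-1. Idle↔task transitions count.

context switches = 15

t=0: L0/L1/L2 = AD/-/- → run A
t=1: L0/L1/L2 = AD/-/- → run A
t=2: L0/L1/L2 = DCF/A/- → run D
t=3: L0/L1/L2 = DCF/A/- → run D
t=4: L0/L1/L2 = CF/AD/- → run C
t=5: L0/L1/L2 = CFG/AD/- → run C
t=6: L0/L1/L2 = FG/ADC/- → run F
t=7: L0/L1/L2 = FG/ADC/- → run F
t=8: L0/L1/L2 = GH/ADCF/- → run G
t=9: L0/L1/L2 = GH/ADCF/- → run G
t=10: L0/L1/L2 = H/ADCFG/- → run H
t=11: L0/L1/L2 = H/ADCFG/- → run H
t=12: L0/L1/L2 = -/ADCFGH/- → run A
t=13: L0/L1/L2 = -/ADCFGH/- → run A
t=14: L0/L1/L2 = -/ADCFGH/- → run A
t=15: L0/L1/L2 = -/DCFGH/- → run D
t=16: L0/L1/L2 = -/CFGH/- → run C
t=17: L0/L1/L2 = -/CFGH/- → run C
t=18: L0/L1/L2 = -/CFGH/- → run C
t=19: L0/L1/L2 = -/CFGH/- → run C
t=20: L0/L1/L2 = -/FGH/C → run F
t=21: L0/L1/L2 = -/FGH/C → run F
t=22: L0/L1/L2 = -/FGH/C → run F
t=23: L0/L1/L2 = -/FGH/C → run F
t=24: L0/L1/L2 = -/GH/CF → run G
t=25: L0/L1/L2 = -/H/CF → run H
t=26: L0/L1/L2 = -/H/CF → run H
t=27: L0/L1/L2 = -/H/CF → run H
t=28: L0/L1/L2 = -/H/CF → run H
t=29: L0/L1/L2 = -/-/CFH → run C
t=30: L0/L1/L2 = -/-/CFH → run C
t=31: L0/L1/L2 = -/-/FH → run F
t=32: L0/L1/L2 = -/-/H → run H
t=33: (idle)
t=34: (idle)
t=35: (idle)
t=36: (idle)
t=37: (idle)
t=38: (idle)
t=39: (idle)
t=40: (idle)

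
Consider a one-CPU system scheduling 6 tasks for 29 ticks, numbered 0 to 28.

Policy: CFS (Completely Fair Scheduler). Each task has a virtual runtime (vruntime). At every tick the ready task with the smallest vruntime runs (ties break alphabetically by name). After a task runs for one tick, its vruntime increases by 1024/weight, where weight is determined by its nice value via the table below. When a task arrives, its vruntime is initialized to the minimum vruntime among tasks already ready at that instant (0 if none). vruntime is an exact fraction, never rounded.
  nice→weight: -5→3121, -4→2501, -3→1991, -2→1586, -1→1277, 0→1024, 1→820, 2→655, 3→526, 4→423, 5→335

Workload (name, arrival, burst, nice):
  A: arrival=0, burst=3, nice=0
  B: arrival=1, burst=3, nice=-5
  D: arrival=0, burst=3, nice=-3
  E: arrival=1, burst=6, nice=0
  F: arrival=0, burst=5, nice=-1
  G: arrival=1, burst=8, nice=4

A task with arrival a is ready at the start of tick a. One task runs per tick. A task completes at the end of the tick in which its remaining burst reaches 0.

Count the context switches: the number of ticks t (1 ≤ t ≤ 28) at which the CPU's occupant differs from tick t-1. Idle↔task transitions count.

context switches = 24

t=0: vr[A=0 D=0 F=0] → run A
t=1: vr[A=1 B=0 D=0 E=0 F=0 G=0] → run B
t=2: vr[A=1 B=1024/3121 D=0 E=0 F=0 G=0] → run D
t=3: vr[A=1 B=1024/3121 D=1024/1991 E=0 F=0 G=0] → run E
t=4: vr[A=1 B=1024/3121 D=1024/1991 E=1 F=0 G=0] → run F
t=5: vr[A=1 B=1024/3121 D=1024/1991 E=1 F=1024/1277 G=0] → run G
t=6: vr[A=1 B=1024/3121 D=1024/1991 E=1 F=1024/1277 G=1024/423] → run B
t=7: vr[A=1 B=2048/3121 D=1024/1991 E=1 F=1024/1277 G=1024/423] → run D
t=8: vr[A=1 B=2048/3121 D=2048/1991 E=1 F=1024/1277 G=1024/423] → run B
t=9: vr[A=1 D=2048/1991 E=1 F=1024/1277 G=1024/423] → run F
t=10: vr[A=1 D=2048/1991 E=1 F=2048/1277 G=1024/423] → run A
t=11: vr[A=2 D=2048/1991 E=1 F=2048/1277 G=1024/423] → run E
t=12: vr[A=2 D=2048/1991 E=2 F=2048/1277 G=1024/423] → run D
t=13: vr[A=2 E=2 F=2048/1277 G=1024/423] → run F
t=14: vr[A=2 E=2 F=3072/1277 G=1024/423] → run A
t=15: vr[E=2 F=3072/1277 G=1024/423] → run E
t=16: vr[E=3 F=3072/1277 G=1024/423] → run F
t=17: vr[E=3 F=4096/1277 G=1024/423] → run G
t=18: vr[E=3 F=4096/1277 G=2048/423] → run E
t=19: vr[E=4 F=4096/1277 G=2048/423] → run F
t=20: vr[E=4 G=2048/423] → run E
t=21: vr[E=5 G=2048/423] → run G
t=22: vr[E=5 G=1024/141] → run E
t=23: vr[G=1024/141] → run G
t=24: vr[G=4096/423] → run G
t=25: vr[G=5120/423] → run G
t=26: vr[G=2048/141] → run G
t=27: vr[G=7168/423] → run G
t=28: (idle)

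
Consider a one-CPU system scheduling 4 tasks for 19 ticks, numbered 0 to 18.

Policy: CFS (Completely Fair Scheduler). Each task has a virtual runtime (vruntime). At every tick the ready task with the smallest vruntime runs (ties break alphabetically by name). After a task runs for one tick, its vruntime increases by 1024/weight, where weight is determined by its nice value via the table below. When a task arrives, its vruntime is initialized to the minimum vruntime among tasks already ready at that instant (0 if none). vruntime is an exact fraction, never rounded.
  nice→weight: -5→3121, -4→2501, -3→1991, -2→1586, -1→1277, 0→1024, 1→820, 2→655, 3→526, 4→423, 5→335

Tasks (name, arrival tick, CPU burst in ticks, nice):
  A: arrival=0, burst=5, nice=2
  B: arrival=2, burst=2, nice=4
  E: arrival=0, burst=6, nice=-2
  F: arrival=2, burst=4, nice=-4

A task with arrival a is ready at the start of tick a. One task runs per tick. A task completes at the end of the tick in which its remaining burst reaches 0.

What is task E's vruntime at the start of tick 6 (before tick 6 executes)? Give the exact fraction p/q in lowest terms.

vruntime(E, start of tick 6) = 1024/793

t=0: vr[A=0 E=0] → run A
t=1: vr[A=1024/655 E=0] → run E
t=2: vr[A=1024/655 B=512/793 E=512/793 F=512/793] → run B
t=3: vr[A=1024/655 B=1028608/335439 E=512/793 F=512/793] → run E
t=4: vr[A=1024/655 B=1028608/335439 E=1024/793 F=512/793] → run F
t=5: vr[A=1024/655 B=1028608/335439 E=1024/793 F=34304/32513] → run F
t=6: vr[A=1024/655 B=1028608/335439 E=1024/793 F=47616/32513] → run E
t=7: vr[A=1024/655 B=1028608/335439 E=1536/793 F=47616/32513] → run F
t=8: vr[A=1024/655 B=1028608/335439 E=1536/793 F=60928/32513] → run A
t=9: vr[A=2048/655 B=1028608/335439 E=1536/793 F=60928/32513] → run F
t=10: vr[A=2048/655 B=1028608/335439 E=1536/793] → run E
t=11: vr[A=2048/655 B=1028608/335439 E=2048/793] → run E
t=12: vr[A=2048/655 B=1028608/335439 E=2560/793] → run B
t=13: vr[A=2048/655 E=2560/793] → run A
t=14: vr[A=3072/655 E=2560/793] → run E
t=15: vr[A=3072/655] → run A
t=16: vr[A=4096/655] → run A
t=17: (idle)
t=18: (idle)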